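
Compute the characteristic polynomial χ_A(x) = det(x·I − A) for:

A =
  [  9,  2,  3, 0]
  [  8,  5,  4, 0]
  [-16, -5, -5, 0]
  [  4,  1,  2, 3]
x^4 - 12*x^3 + 54*x^2 - 108*x + 81

Expanding det(x·I − A) (e.g. by cofactor expansion or by noting that A is similar to its Jordan form J, which has the same characteristic polynomial as A) gives
  χ_A(x) = x^4 - 12*x^3 + 54*x^2 - 108*x + 81
which factors as (x - 3)^4. The eigenvalues (with algebraic multiplicities) are λ = 3 with multiplicity 4.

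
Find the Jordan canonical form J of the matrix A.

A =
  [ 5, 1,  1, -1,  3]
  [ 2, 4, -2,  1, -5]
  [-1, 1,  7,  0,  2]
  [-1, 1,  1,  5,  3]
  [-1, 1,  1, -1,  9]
J_2(6) ⊕ J_2(6) ⊕ J_1(6)

The characteristic polynomial is
  det(x·I − A) = x^5 - 30*x^4 + 360*x^3 - 2160*x^2 + 6480*x - 7776 = (x - 6)^5

Eigenvalues and multiplicities (the geometric multiplicity of λ is n − rank(A − λI), which equals the number of Jordan blocks for λ):
  λ = 6: algebraic multiplicity = 5, geometric multiplicity = 3

Determining the block sizes for each eigenvalue:
  λ = 6: with am = 5 and gm = 3, the partition is not yet determined (e.g. several partitions of 5 into 3 parts exist). Let N = A − (6)·I. Computing rank(N^1) = 2, rank(N^2) = 0; the number of blocks of size ≥ j is rank(N^{j−1}) − rank(N^j), giving [3, 2]. So we have 2 block(s) of size 2, 1 block(s) of size 1 → block sizes [2, 2, 1]

Assembling the blocks gives a Jordan form
J =
  [6, 1, 0, 0, 0]
  [0, 6, 0, 0, 0]
  [0, 0, 6, 1, 0]
  [0, 0, 0, 6, 0]
  [0, 0, 0, 0, 6]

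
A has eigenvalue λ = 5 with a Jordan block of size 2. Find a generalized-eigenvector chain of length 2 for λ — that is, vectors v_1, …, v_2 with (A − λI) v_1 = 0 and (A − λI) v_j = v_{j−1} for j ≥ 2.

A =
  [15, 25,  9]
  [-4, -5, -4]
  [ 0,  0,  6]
A Jordan chain for λ = 5 of length 2:
v_1 = (10, -4, 0)ᵀ
v_2 = (1, 0, 0)ᵀ

Let N = A − (5)·I. We want v_2 with N^2 v_2 = 0 but N^1 v_2 ≠ 0; then v_{j-1} := N · v_j for j = 2, …, 2.

Pick v_2 = (1, 0, 0)ᵀ.
Then v_1 = N · v_2 = (10, -4, 0)ᵀ.

Sanity check: (A − (5)·I) v_1 = (0, 0, 0)ᵀ = 0. ✓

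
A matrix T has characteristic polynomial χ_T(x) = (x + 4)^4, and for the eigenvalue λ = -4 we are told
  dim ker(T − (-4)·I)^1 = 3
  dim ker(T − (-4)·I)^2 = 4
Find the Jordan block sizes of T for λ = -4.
Block sizes for λ = -4: [2, 1, 1]

From the dimensions of kernels of powers, the number of Jordan blocks of size at least j is d_j − d_{j−1} where d_j = dim ker(N^j) (with d_0 = 0). Computing the differences gives [3, 1].
The number of blocks of size exactly k is (#blocks of size ≥ k) − (#blocks of size ≥ k + 1), so the partition is: 2 block(s) of size 1, 1 block(s) of size 2.
In nonincreasing order the block sizes are [2, 1, 1].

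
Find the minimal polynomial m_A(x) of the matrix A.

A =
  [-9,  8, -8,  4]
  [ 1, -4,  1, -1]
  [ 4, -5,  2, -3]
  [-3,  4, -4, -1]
x^2 + 6*x + 9

The characteristic polynomial is χ_A(x) = (x + 3)^4, so the eigenvalues are known. The minimal polynomial is
  m_A(x) = Π_λ (x − λ)^{k_λ}
where k_λ is the size of the *largest* Jordan block for λ (equivalently, the smallest k with (A − λI)^k v = 0 for every generalised eigenvector v of λ).

  λ = -3: largest Jordan block has size 2, contributing (x + 3)^2

So m_A(x) = (x + 3)^2 = x^2 + 6*x + 9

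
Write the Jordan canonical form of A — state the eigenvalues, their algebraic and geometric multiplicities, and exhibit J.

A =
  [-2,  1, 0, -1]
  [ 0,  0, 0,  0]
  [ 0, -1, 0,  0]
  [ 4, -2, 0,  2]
J_2(0) ⊕ J_2(0)

The characteristic polynomial is
  det(x·I − A) = x^4

Eigenvalues and multiplicities (the geometric multiplicity of λ is n − rank(A − λI), which equals the number of Jordan blocks for λ):
  λ = 0: algebraic multiplicity = 4, geometric multiplicity = 2

Determining the block sizes for each eigenvalue:
  λ = 0: with am = 4 and gm = 2, the partition is not yet determined (e.g. several partitions of 4 into 2 parts exist). Let N = A − (0)·I. Computing rank(N^1) = 2, rank(N^2) = 0; the number of blocks of size ≥ j is rank(N^{j−1}) − rank(N^j), giving [2, 2]. So we have 2 block(s) of size 2 → block sizes [2, 2]

Assembling the blocks gives a Jordan form
J =
  [0, 1, 0, 0]
  [0, 0, 0, 0]
  [0, 0, 0, 1]
  [0, 0, 0, 0]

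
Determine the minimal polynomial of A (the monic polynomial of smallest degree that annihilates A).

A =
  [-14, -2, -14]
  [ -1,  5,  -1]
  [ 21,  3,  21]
x^3 - 12*x^2 + 36*x

The characteristic polynomial is χ_A(x) = x*(x - 6)^2, so the eigenvalues are known. The minimal polynomial is
  m_A(x) = Π_λ (x − λ)^{k_λ}
where k_λ is the size of the *largest* Jordan block for λ (equivalently, the smallest k with (A − λI)^k v = 0 for every generalised eigenvector v of λ).

  λ = 0: largest Jordan block has size 1, contributing (x − 0)
  λ = 6: largest Jordan block has size 2, contributing (x − 6)^2

So m_A(x) = x*(x - 6)^2 = x^3 - 12*x^2 + 36*x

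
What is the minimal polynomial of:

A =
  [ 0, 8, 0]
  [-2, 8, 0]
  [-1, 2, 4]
x^2 - 8*x + 16

The characteristic polynomial is χ_A(x) = (x - 4)^3, so the eigenvalues are known. The minimal polynomial is
  m_A(x) = Π_λ (x − λ)^{k_λ}
where k_λ is the size of the *largest* Jordan block for λ (equivalently, the smallest k with (A − λI)^k v = 0 for every generalised eigenvector v of λ).

  λ = 4: largest Jordan block has size 2, contributing (x − 4)^2

So m_A(x) = (x - 4)^2 = x^2 - 8*x + 16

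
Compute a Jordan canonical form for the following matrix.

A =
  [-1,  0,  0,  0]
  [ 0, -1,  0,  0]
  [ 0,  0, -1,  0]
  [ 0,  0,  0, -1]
J_1(-1) ⊕ J_1(-1) ⊕ J_1(-1) ⊕ J_1(-1)

The characteristic polynomial is
  det(x·I − A) = x^4 + 4*x^3 + 6*x^2 + 4*x + 1 = (x + 1)^4

Eigenvalues and multiplicities (the geometric multiplicity of λ is n − rank(A − λI), which equals the number of Jordan blocks for λ):
  λ = -1: algebraic multiplicity = 4, geometric multiplicity = 4

Determining the block sizes for each eigenvalue:
  λ = -1: gm = am = 4, so every block has size 1 → block sizes [1, 1, 1, 1]

Assembling the blocks gives a Jordan form
J =
  [-1,  0,  0,  0]
  [ 0, -1,  0,  0]
  [ 0,  0, -1,  0]
  [ 0,  0,  0, -1]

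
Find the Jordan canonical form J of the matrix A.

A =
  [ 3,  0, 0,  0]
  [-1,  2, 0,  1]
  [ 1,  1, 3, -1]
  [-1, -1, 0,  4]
J_2(3) ⊕ J_1(3) ⊕ J_1(3)

The characteristic polynomial is
  det(x·I − A) = x^4 - 12*x^3 + 54*x^2 - 108*x + 81 = (x - 3)^4

Eigenvalues and multiplicities (the geometric multiplicity of λ is n − rank(A − λI), which equals the number of Jordan blocks for λ):
  λ = 3: algebraic multiplicity = 4, geometric multiplicity = 3

Determining the block sizes for each eigenvalue:
  λ = 3: 3 blocks summing to 4 forces exactly one block of size 2 and the rest size 1 → block sizes [2, 1, 1]

Assembling the blocks gives a Jordan form
J =
  [3, 1, 0, 0]
  [0, 3, 0, 0]
  [0, 0, 3, 0]
  [0, 0, 0, 3]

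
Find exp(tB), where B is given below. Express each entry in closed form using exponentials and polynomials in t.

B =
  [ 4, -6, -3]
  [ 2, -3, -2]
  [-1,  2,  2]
e^{tB} =
  [3*t*exp(t) + exp(t), -6*t*exp(t), -3*t*exp(t)]
  [2*t*exp(t), -4*t*exp(t) + exp(t), -2*t*exp(t)]
  [-t*exp(t), 2*t*exp(t), t*exp(t) + exp(t)]

Strategy: write B = P · J · P⁻¹ where J is a Jordan canonical form, so e^{tB} = P · e^{tJ} · P⁻¹, and e^{tJ} can be computed block-by-block.

B has Jordan form
J =
  [1, 1, 0]
  [0, 1, 0]
  [0, 0, 1]
(up to reordering of blocks).

Per-block formulas:
  For a 1×1 block at λ = 1: exp(t · [1]) = [e^(1t)].
  For a 2×2 Jordan block J_2(1): exp(t · J_2(1)) = e^(1t)·(I + t·N), where N is the 2×2 nilpotent shift.

After assembling e^{tJ} and conjugating by P, we get:

e^{tB} =
  [3*t*exp(t) + exp(t), -6*t*exp(t), -3*t*exp(t)]
  [2*t*exp(t), -4*t*exp(t) + exp(t), -2*t*exp(t)]
  [-t*exp(t), 2*t*exp(t), t*exp(t) + exp(t)]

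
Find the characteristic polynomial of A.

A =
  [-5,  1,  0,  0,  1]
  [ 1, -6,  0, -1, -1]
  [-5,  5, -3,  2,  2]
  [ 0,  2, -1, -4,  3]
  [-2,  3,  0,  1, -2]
x^5 + 20*x^4 + 160*x^3 + 640*x^2 + 1280*x + 1024

Expanding det(x·I − A) (e.g. by cofactor expansion or by noting that A is similar to its Jordan form J, which has the same characteristic polynomial as A) gives
  χ_A(x) = x^5 + 20*x^4 + 160*x^3 + 640*x^2 + 1280*x + 1024
which factors as (x + 4)^5. The eigenvalues (with algebraic multiplicities) are λ = -4 with multiplicity 5.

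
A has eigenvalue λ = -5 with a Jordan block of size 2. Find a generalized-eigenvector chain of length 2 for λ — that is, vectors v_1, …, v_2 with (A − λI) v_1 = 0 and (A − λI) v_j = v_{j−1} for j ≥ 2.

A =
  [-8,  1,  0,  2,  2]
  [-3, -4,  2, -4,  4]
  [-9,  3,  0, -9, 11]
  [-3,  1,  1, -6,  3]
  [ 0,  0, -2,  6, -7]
A Jordan chain for λ = -5 of length 2:
v_1 = (-3, -3, -9, -3, 0)ᵀ
v_2 = (1, 0, 0, 0, 0)ᵀ

Let N = A − (-5)·I. We want v_2 with N^2 v_2 = 0 but N^1 v_2 ≠ 0; then v_{j-1} := N · v_j for j = 2, …, 2.

Pick v_2 = (1, 0, 0, 0, 0)ᵀ.
Then v_1 = N · v_2 = (-3, -3, -9, -3, 0)ᵀ.

Sanity check: (A − (-5)·I) v_1 = (0, 0, 0, 0, 0)ᵀ = 0. ✓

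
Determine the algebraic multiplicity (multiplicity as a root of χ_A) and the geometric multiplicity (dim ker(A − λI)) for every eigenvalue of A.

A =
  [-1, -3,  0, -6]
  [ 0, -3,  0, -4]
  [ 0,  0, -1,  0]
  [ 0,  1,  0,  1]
λ = -1: alg = 4, geom = 3

Step 1 — factor the characteristic polynomial to read off the algebraic multiplicities:
  χ_A(x) = (x + 1)^4

Step 2 — compute geometric multiplicities via the rank-nullity identity g(λ) = n − rank(A − λI):
  rank(A − (-1)·I) = 1, so dim ker(A − (-1)·I) = n − 1 = 3

Summary:
  λ = -1: algebraic multiplicity = 4, geometric multiplicity = 3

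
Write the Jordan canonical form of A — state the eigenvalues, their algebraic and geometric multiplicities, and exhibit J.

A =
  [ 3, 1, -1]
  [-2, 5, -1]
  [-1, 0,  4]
J_3(4)

The characteristic polynomial is
  det(x·I − A) = x^3 - 12*x^2 + 48*x - 64 = (x - 4)^3

Eigenvalues and multiplicities (the geometric multiplicity of λ is n − rank(A − λI), which equals the number of Jordan blocks for λ):
  λ = 4: algebraic multiplicity = 3, geometric multiplicity = 1

Determining the block sizes for each eigenvalue:
  λ = 4: one block (gm = 1), so the single block has size am = 3 → block sizes [3]

Assembling the blocks gives a Jordan form
J =
  [4, 1, 0]
  [0, 4, 1]
  [0, 0, 4]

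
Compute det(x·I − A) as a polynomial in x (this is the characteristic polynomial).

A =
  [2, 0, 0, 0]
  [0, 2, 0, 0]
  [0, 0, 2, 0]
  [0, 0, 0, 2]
x^4 - 8*x^3 + 24*x^2 - 32*x + 16

Expanding det(x·I − A) (e.g. by cofactor expansion or by noting that A is similar to its Jordan form J, which has the same characteristic polynomial as A) gives
  χ_A(x) = x^4 - 8*x^3 + 24*x^2 - 32*x + 16
which factors as (x - 2)^4. The eigenvalues (with algebraic multiplicities) are λ = 2 with multiplicity 4.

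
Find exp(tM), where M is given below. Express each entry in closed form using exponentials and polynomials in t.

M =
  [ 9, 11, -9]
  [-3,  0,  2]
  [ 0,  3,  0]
e^{tM} =
  [3*t^2*exp(3*t)/2 + 6*t*exp(3*t) + exp(3*t), 3*t^2*exp(3*t) + 11*t*exp(3*t), -5*t^2*exp(3*t)/2 - 9*t*exp(3*t)]
  [-9*t^2*exp(3*t)/2 - 3*t*exp(3*t), -9*t^2*exp(3*t) - 3*t*exp(3*t) + exp(3*t), 15*t^2*exp(3*t)/2 + 2*t*exp(3*t)]
  [-9*t^2*exp(3*t)/2, -9*t^2*exp(3*t) + 3*t*exp(3*t), 15*t^2*exp(3*t)/2 - 3*t*exp(3*t) + exp(3*t)]

Strategy: write M = P · J · P⁻¹ where J is a Jordan canonical form, so e^{tM} = P · e^{tJ} · P⁻¹, and e^{tJ} can be computed block-by-block.

M has Jordan form
J =
  [3, 1, 0]
  [0, 3, 1]
  [0, 0, 3]
(up to reordering of blocks).

Per-block formulas:
  For a 3×3 Jordan block J_3(3): exp(t · J_3(3)) = e^(3t)·(I + t·N + (t^2/2)·N^2), where N is the 3×3 nilpotent shift.

After assembling e^{tJ} and conjugating by P, we get:

e^{tM} =
  [3*t^2*exp(3*t)/2 + 6*t*exp(3*t) + exp(3*t), 3*t^2*exp(3*t) + 11*t*exp(3*t), -5*t^2*exp(3*t)/2 - 9*t*exp(3*t)]
  [-9*t^2*exp(3*t)/2 - 3*t*exp(3*t), -9*t^2*exp(3*t) - 3*t*exp(3*t) + exp(3*t), 15*t^2*exp(3*t)/2 + 2*t*exp(3*t)]
  [-9*t^2*exp(3*t)/2, -9*t^2*exp(3*t) + 3*t*exp(3*t), 15*t^2*exp(3*t)/2 - 3*t*exp(3*t) + exp(3*t)]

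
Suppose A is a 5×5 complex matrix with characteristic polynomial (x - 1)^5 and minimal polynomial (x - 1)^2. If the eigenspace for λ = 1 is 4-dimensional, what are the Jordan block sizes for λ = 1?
Block sizes for λ = 1: [2, 1, 1, 1]

Step 1 — from the characteristic polynomial, algebraic multiplicity of λ = 1 is 5. From dim ker(A − (1)·I) = 4, there are exactly 4 Jordan blocks for λ = 1.
Step 2 — from the minimal polynomial, the factor (x − 1)^2 tells us the largest block for λ = 1 has size 2.
Step 3 — with total size 5, 4 blocks, and largest block 2, the block sizes (in nonincreasing order) are [2, 1, 1, 1].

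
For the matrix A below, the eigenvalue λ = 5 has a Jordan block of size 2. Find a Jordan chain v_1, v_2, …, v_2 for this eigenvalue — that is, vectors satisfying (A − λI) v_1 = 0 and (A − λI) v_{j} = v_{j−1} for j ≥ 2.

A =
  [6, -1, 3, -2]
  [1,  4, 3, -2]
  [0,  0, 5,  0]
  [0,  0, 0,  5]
A Jordan chain for λ = 5 of length 2:
v_1 = (1, 1, 0, 0)ᵀ
v_2 = (1, 0, 0, 0)ᵀ

Let N = A − (5)·I. We want v_2 with N^2 v_2 = 0 but N^1 v_2 ≠ 0; then v_{j-1} := N · v_j for j = 2, …, 2.

Pick v_2 = (1, 0, 0, 0)ᵀ.
Then v_1 = N · v_2 = (1, 1, 0, 0)ᵀ.

Sanity check: (A − (5)·I) v_1 = (0, 0, 0, 0)ᵀ = 0. ✓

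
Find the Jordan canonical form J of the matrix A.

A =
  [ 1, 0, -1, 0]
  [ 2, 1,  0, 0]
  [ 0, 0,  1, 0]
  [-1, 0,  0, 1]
J_3(1) ⊕ J_1(1)

The characteristic polynomial is
  det(x·I − A) = x^4 - 4*x^3 + 6*x^2 - 4*x + 1 = (x - 1)^4

Eigenvalues and multiplicities (the geometric multiplicity of λ is n − rank(A − λI), which equals the number of Jordan blocks for λ):
  λ = 1: algebraic multiplicity = 4, geometric multiplicity = 2

Determining the block sizes for each eigenvalue:
  λ = 1: with am = 4 and gm = 2, the partition is not yet determined (e.g. several partitions of 4 into 2 parts exist). Let N = A − (1)·I. Computing rank(N^1) = 2, rank(N^2) = 1, rank(N^3) = 0; the number of blocks of size ≥ j is rank(N^{j−1}) − rank(N^j), giving [2, 1, 1]. So we have 1 block(s) of size 3, 1 block(s) of size 1 → block sizes [3, 1]

Assembling the blocks gives a Jordan form
J =
  [1, 1, 0, 0]
  [0, 1, 1, 0]
  [0, 0, 1, 0]
  [0, 0, 0, 1]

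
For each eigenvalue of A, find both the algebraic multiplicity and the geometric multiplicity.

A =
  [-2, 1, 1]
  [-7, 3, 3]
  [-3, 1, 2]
λ = 1: alg = 3, geom = 1

Step 1 — factor the characteristic polynomial to read off the algebraic multiplicities:
  χ_A(x) = (x - 1)^3

Step 2 — compute geometric multiplicities via the rank-nullity identity g(λ) = n − rank(A − λI):
  rank(A − (1)·I) = 2, so dim ker(A − (1)·I) = n − 2 = 1

Summary:
  λ = 1: algebraic multiplicity = 3, geometric multiplicity = 1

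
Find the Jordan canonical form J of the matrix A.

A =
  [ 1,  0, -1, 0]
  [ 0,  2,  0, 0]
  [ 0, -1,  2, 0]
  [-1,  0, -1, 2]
J_1(1) ⊕ J_2(2) ⊕ J_1(2)

The characteristic polynomial is
  det(x·I − A) = x^4 - 7*x^3 + 18*x^2 - 20*x + 8 = (x - 2)^3*(x - 1)

Eigenvalues and multiplicities (the geometric multiplicity of λ is n − rank(A − λI), which equals the number of Jordan blocks for λ):
  λ = 1: algebraic multiplicity = 1, geometric multiplicity = 1
  λ = 2: algebraic multiplicity = 3, geometric multiplicity = 2

Determining the block sizes for each eigenvalue:
  λ = 1: one block (gm = 1), so the single block has size am = 1 → block sizes [1]
  λ = 2: 2 blocks summing to 3 forces exactly one block of size 2 and the rest size 1 → block sizes [2, 1]

Assembling the blocks gives a Jordan form
J =
  [1, 0, 0, 0]
  [0, 2, 1, 0]
  [0, 0, 2, 0]
  [0, 0, 0, 2]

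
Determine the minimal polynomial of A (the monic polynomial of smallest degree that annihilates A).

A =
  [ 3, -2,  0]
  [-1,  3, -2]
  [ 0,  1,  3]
x^3 - 9*x^2 + 27*x - 27

The characteristic polynomial is χ_A(x) = (x - 3)^3, so the eigenvalues are known. The minimal polynomial is
  m_A(x) = Π_λ (x − λ)^{k_λ}
where k_λ is the size of the *largest* Jordan block for λ (equivalently, the smallest k with (A − λI)^k v = 0 for every generalised eigenvector v of λ).

  λ = 3: largest Jordan block has size 3, contributing (x − 3)^3

So m_A(x) = (x - 3)^3 = x^3 - 9*x^2 + 27*x - 27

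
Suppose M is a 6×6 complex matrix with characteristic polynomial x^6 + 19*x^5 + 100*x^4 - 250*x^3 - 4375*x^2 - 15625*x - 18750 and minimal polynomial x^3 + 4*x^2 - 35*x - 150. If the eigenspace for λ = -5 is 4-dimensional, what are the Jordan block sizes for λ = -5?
Block sizes for λ = -5: [2, 1, 1, 1]

Step 1 — from the characteristic polynomial, algebraic multiplicity of λ = -5 is 5. From dim ker(M − (-5)·I) = 4, there are exactly 4 Jordan blocks for λ = -5.
Step 2 — from the minimal polynomial, the factor (x + 5)^2 tells us the largest block for λ = -5 has size 2.
Step 3 — with total size 5, 4 blocks, and largest block 2, the block sizes (in nonincreasing order) are [2, 1, 1, 1].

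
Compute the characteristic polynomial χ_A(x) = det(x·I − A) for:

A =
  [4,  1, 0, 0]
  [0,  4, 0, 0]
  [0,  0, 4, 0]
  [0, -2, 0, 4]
x^4 - 16*x^3 + 96*x^2 - 256*x + 256

Expanding det(x·I − A) (e.g. by cofactor expansion or by noting that A is similar to its Jordan form J, which has the same characteristic polynomial as A) gives
  χ_A(x) = x^4 - 16*x^3 + 96*x^2 - 256*x + 256
which factors as (x - 4)^4. The eigenvalues (with algebraic multiplicities) are λ = 4 with multiplicity 4.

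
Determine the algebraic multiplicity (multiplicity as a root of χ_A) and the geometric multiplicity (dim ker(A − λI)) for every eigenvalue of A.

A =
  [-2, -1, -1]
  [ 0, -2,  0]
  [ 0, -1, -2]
λ = -2: alg = 3, geom = 1

Step 1 — factor the characteristic polynomial to read off the algebraic multiplicities:
  χ_A(x) = (x + 2)^3

Step 2 — compute geometric multiplicities via the rank-nullity identity g(λ) = n − rank(A − λI):
  rank(A − (-2)·I) = 2, so dim ker(A − (-2)·I) = n − 2 = 1

Summary:
  λ = -2: algebraic multiplicity = 3, geometric multiplicity = 1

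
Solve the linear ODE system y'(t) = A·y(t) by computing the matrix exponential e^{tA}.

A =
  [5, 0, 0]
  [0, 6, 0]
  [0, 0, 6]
e^{tA} =
  [exp(5*t), 0, 0]
  [0, exp(6*t), 0]
  [0, 0, exp(6*t)]

Strategy: write A = P · J · P⁻¹ where J is a Jordan canonical form, so e^{tA} = P · e^{tJ} · P⁻¹, and e^{tJ} can be computed block-by-block.

A has Jordan form
J =
  [5, 0, 0]
  [0, 6, 0]
  [0, 0, 6]
(up to reordering of blocks).

Per-block formulas:
  For a 1×1 block at λ = 5: exp(t · [5]) = [e^(5t)].
  For a 1×1 block at λ = 6: exp(t · [6]) = [e^(6t)].

After assembling e^{tJ} and conjugating by P, we get:

e^{tA} =
  [exp(5*t), 0, 0]
  [0, exp(6*t), 0]
  [0, 0, exp(6*t)]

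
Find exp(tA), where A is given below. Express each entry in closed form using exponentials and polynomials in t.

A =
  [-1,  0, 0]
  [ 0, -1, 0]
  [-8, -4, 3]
e^{tA} =
  [exp(-t), 0, 0]
  [0, exp(-t), 0]
  [-2*exp(3*t) + 2*exp(-t), -exp(3*t) + exp(-t), exp(3*t)]

Strategy: write A = P · J · P⁻¹ where J is a Jordan canonical form, so e^{tA} = P · e^{tJ} · P⁻¹, and e^{tJ} can be computed block-by-block.

A has Jordan form
J =
  [-1,  0, 0]
  [ 0, -1, 0]
  [ 0,  0, 3]
(up to reordering of blocks).

Per-block formulas:
  For a 1×1 block at λ = -1: exp(t · [-1]) = [e^(-1t)].
  For a 1×1 block at λ = 3: exp(t · [3]) = [e^(3t)].

After assembling e^{tJ} and conjugating by P, we get:

e^{tA} =
  [exp(-t), 0, 0]
  [0, exp(-t), 0]
  [-2*exp(3*t) + 2*exp(-t), -exp(3*t) + exp(-t), exp(3*t)]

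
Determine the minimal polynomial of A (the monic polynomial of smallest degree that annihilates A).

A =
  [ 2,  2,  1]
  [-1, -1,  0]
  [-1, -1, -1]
x^3

The characteristic polynomial is χ_A(x) = x^3, so the eigenvalues are known. The minimal polynomial is
  m_A(x) = Π_λ (x − λ)^{k_λ}
where k_λ is the size of the *largest* Jordan block for λ (equivalently, the smallest k with (A − λI)^k v = 0 for every generalised eigenvector v of λ).

  λ = 0: largest Jordan block has size 3, contributing (x − 0)^3

So m_A(x) = x^3 = x^3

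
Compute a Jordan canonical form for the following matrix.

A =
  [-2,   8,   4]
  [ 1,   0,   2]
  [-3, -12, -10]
J_2(-4) ⊕ J_1(-4)

The characteristic polynomial is
  det(x·I − A) = x^3 + 12*x^2 + 48*x + 64 = (x + 4)^3

Eigenvalues and multiplicities (the geometric multiplicity of λ is n − rank(A − λI), which equals the number of Jordan blocks for λ):
  λ = -4: algebraic multiplicity = 3, geometric multiplicity = 2

Determining the block sizes for each eigenvalue:
  λ = -4: 2 blocks summing to 3 forces exactly one block of size 2 and the rest size 1 → block sizes [2, 1]

Assembling the blocks gives a Jordan form
J =
  [-4,  1,  0]
  [ 0, -4,  0]
  [ 0,  0, -4]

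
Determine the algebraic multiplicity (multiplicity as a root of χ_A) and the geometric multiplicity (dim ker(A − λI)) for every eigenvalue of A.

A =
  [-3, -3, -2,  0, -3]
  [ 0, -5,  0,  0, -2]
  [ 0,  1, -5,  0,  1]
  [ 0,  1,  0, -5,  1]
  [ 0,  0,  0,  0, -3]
λ = -5: alg = 3, geom = 2; λ = -3: alg = 2, geom = 2

Step 1 — factor the characteristic polynomial to read off the algebraic multiplicities:
  χ_A(x) = (x + 3)^2*(x + 5)^3

Step 2 — compute geometric multiplicities via the rank-nullity identity g(λ) = n − rank(A − λI):
  rank(A − (-5)·I) = 3, so dim ker(A − (-5)·I) = n − 3 = 2
  rank(A − (-3)·I) = 3, so dim ker(A − (-3)·I) = n − 3 = 2

Summary:
  λ = -5: algebraic multiplicity = 3, geometric multiplicity = 2
  λ = -3: algebraic multiplicity = 2, geometric multiplicity = 2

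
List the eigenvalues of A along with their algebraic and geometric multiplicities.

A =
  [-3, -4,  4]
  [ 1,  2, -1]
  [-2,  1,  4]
λ = 1: alg = 3, geom = 1

Step 1 — factor the characteristic polynomial to read off the algebraic multiplicities:
  χ_A(x) = (x - 1)^3

Step 2 — compute geometric multiplicities via the rank-nullity identity g(λ) = n − rank(A − λI):
  rank(A − (1)·I) = 2, so dim ker(A − (1)·I) = n − 2 = 1

Summary:
  λ = 1: algebraic multiplicity = 3, geometric multiplicity = 1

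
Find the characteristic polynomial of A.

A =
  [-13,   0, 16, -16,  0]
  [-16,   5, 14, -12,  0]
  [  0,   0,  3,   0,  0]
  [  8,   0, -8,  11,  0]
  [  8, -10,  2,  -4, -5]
x^5 - x^4 - 46*x^3 + 70*x^2 + 525*x - 1125

Expanding det(x·I − A) (e.g. by cofactor expansion or by noting that A is similar to its Jordan form J, which has the same characteristic polynomial as A) gives
  χ_A(x) = x^5 - x^4 - 46*x^3 + 70*x^2 + 525*x - 1125
which factors as (x - 5)*(x - 3)^2*(x + 5)^2. The eigenvalues (with algebraic multiplicities) are λ = -5 with multiplicity 2, λ = 3 with multiplicity 2, λ = 5 with multiplicity 1.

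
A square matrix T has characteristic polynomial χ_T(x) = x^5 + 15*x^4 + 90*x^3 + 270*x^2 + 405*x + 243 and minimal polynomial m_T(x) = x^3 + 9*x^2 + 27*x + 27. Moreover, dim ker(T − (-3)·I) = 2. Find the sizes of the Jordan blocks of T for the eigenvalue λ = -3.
Block sizes for λ = -3: [3, 2]

Step 1 — from the characteristic polynomial, algebraic multiplicity of λ = -3 is 5. From dim ker(T − (-3)·I) = 2, there are exactly 2 Jordan blocks for λ = -3.
Step 2 — from the minimal polynomial, the factor (x + 3)^3 tells us the largest block for λ = -3 has size 3.
Step 3 — with total size 5, 2 blocks, and largest block 3, the block sizes (in nonincreasing order) are [3, 2].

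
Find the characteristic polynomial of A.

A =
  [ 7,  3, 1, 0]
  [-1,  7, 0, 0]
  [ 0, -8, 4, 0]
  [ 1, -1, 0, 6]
x^4 - 24*x^3 + 216*x^2 - 864*x + 1296

Expanding det(x·I − A) (e.g. by cofactor expansion or by noting that A is similar to its Jordan form J, which has the same characteristic polynomial as A) gives
  χ_A(x) = x^4 - 24*x^3 + 216*x^2 - 864*x + 1296
which factors as (x - 6)^4. The eigenvalues (with algebraic multiplicities) are λ = 6 with multiplicity 4.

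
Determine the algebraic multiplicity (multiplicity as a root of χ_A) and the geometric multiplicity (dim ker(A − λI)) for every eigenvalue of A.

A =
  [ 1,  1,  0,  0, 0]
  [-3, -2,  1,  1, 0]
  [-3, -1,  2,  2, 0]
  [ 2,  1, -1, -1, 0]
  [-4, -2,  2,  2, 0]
λ = 0: alg = 5, geom = 3

Step 1 — factor the characteristic polynomial to read off the algebraic multiplicities:
  χ_A(x) = x^5

Step 2 — compute geometric multiplicities via the rank-nullity identity g(λ) = n − rank(A − λI):
  rank(A − (0)·I) = 2, so dim ker(A − (0)·I) = n − 2 = 3

Summary:
  λ = 0: algebraic multiplicity = 5, geometric multiplicity = 3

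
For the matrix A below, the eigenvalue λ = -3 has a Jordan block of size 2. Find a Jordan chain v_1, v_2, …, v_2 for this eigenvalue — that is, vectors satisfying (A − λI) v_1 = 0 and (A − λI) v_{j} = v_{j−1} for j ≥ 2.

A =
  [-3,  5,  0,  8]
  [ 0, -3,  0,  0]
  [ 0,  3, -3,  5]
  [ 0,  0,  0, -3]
A Jordan chain for λ = -3 of length 2:
v_1 = (5, 0, 3, 0)ᵀ
v_2 = (0, 1, 0, 0)ᵀ

Let N = A − (-3)·I. We want v_2 with N^2 v_2 = 0 but N^1 v_2 ≠ 0; then v_{j-1} := N · v_j for j = 2, …, 2.

Pick v_2 = (0, 1, 0, 0)ᵀ.
Then v_1 = N · v_2 = (5, 0, 3, 0)ᵀ.

Sanity check: (A − (-3)·I) v_1 = (0, 0, 0, 0)ᵀ = 0. ✓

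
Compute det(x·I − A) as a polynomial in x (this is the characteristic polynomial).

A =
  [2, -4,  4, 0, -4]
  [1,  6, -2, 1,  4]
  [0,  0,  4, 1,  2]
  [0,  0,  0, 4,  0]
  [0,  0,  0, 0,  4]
x^5 - 20*x^4 + 160*x^3 - 640*x^2 + 1280*x - 1024

Expanding det(x·I − A) (e.g. by cofactor expansion or by noting that A is similar to its Jordan form J, which has the same characteristic polynomial as A) gives
  χ_A(x) = x^5 - 20*x^4 + 160*x^3 - 640*x^2 + 1280*x - 1024
which factors as (x - 4)^5. The eigenvalues (with algebraic multiplicities) are λ = 4 with multiplicity 5.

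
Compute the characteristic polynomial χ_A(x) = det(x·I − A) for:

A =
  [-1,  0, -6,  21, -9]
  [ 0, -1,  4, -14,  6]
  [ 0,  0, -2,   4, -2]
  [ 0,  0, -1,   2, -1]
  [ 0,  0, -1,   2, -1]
x^5 + 3*x^4 + 3*x^3 + x^2

Expanding det(x·I − A) (e.g. by cofactor expansion or by noting that A is similar to its Jordan form J, which has the same characteristic polynomial as A) gives
  χ_A(x) = x^5 + 3*x^4 + 3*x^3 + x^2
which factors as x^2*(x + 1)^3. The eigenvalues (with algebraic multiplicities) are λ = -1 with multiplicity 3, λ = 0 with multiplicity 2.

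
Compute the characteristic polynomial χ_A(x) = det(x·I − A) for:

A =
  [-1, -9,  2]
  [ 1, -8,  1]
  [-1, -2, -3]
x^3 + 12*x^2 + 48*x + 64

Expanding det(x·I − A) (e.g. by cofactor expansion or by noting that A is similar to its Jordan form J, which has the same characteristic polynomial as A) gives
  χ_A(x) = x^3 + 12*x^2 + 48*x + 64
which factors as (x + 4)^3. The eigenvalues (with algebraic multiplicities) are λ = -4 with multiplicity 3.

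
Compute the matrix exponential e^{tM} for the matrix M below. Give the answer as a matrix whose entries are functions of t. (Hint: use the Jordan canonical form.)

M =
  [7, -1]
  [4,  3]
e^{tM} =
  [2*t*exp(5*t) + exp(5*t), -t*exp(5*t)]
  [4*t*exp(5*t), -2*t*exp(5*t) + exp(5*t)]

Strategy: write M = P · J · P⁻¹ where J is a Jordan canonical form, so e^{tM} = P · e^{tJ} · P⁻¹, and e^{tJ} can be computed block-by-block.

M has Jordan form
J =
  [5, 1]
  [0, 5]
(up to reordering of blocks).

Per-block formulas:
  For a 2×2 Jordan block J_2(5): exp(t · J_2(5)) = e^(5t)·(I + t·N), where N is the 2×2 nilpotent shift.

After assembling e^{tJ} and conjugating by P, we get:

e^{tM} =
  [2*t*exp(5*t) + exp(5*t), -t*exp(5*t)]
  [4*t*exp(5*t), -2*t*exp(5*t) + exp(5*t)]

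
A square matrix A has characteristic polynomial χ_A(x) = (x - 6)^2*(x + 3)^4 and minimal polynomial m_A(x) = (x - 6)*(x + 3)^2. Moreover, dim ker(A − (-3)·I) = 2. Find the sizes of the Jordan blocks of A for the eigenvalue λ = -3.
Block sizes for λ = -3: [2, 2]

Step 1 — from the characteristic polynomial, algebraic multiplicity of λ = -3 is 4. From dim ker(A − (-3)·I) = 2, there are exactly 2 Jordan blocks for λ = -3.
Step 2 — from the minimal polynomial, the factor (x + 3)^2 tells us the largest block for λ = -3 has size 2.
Step 3 — with total size 4, 2 blocks, and largest block 2, the block sizes (in nonincreasing order) are [2, 2].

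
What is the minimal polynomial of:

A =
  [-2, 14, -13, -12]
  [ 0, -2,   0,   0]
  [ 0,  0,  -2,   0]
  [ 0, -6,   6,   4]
x^3 - 12*x - 16

The characteristic polynomial is χ_A(x) = (x - 4)*(x + 2)^3, so the eigenvalues are known. The minimal polynomial is
  m_A(x) = Π_λ (x − λ)^{k_λ}
where k_λ is the size of the *largest* Jordan block for λ (equivalently, the smallest k with (A − λI)^k v = 0 for every generalised eigenvector v of λ).

  λ = -2: largest Jordan block has size 2, contributing (x + 2)^2
  λ = 4: largest Jordan block has size 1, contributing (x − 4)

So m_A(x) = (x - 4)*(x + 2)^2 = x^3 - 12*x - 16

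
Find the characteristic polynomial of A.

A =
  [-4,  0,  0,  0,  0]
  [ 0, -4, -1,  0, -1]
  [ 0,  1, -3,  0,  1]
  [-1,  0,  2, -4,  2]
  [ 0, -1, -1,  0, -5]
x^5 + 20*x^4 + 160*x^3 + 640*x^2 + 1280*x + 1024

Expanding det(x·I − A) (e.g. by cofactor expansion or by noting that A is similar to its Jordan form J, which has the same characteristic polynomial as A) gives
  χ_A(x) = x^5 + 20*x^4 + 160*x^3 + 640*x^2 + 1280*x + 1024
which factors as (x + 4)^5. The eigenvalues (with algebraic multiplicities) are λ = -4 with multiplicity 5.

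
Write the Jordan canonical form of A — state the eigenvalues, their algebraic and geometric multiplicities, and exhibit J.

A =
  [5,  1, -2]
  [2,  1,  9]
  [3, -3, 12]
J_3(6)

The characteristic polynomial is
  det(x·I − A) = x^3 - 18*x^2 + 108*x - 216 = (x - 6)^3

Eigenvalues and multiplicities (the geometric multiplicity of λ is n − rank(A − λI), which equals the number of Jordan blocks for λ):
  λ = 6: algebraic multiplicity = 3, geometric multiplicity = 1

Determining the block sizes for each eigenvalue:
  λ = 6: one block (gm = 1), so the single block has size am = 3 → block sizes [3]

Assembling the blocks gives a Jordan form
J =
  [6, 1, 0]
  [0, 6, 1]
  [0, 0, 6]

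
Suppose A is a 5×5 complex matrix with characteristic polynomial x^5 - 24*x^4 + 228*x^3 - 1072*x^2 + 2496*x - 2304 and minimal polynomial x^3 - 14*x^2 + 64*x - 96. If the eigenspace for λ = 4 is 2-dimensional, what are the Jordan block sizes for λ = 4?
Block sizes for λ = 4: [2, 1]

Step 1 — from the characteristic polynomial, algebraic multiplicity of λ = 4 is 3. From dim ker(A − (4)·I) = 2, there are exactly 2 Jordan blocks for λ = 4.
Step 2 — from the minimal polynomial, the factor (x − 4)^2 tells us the largest block for λ = 4 has size 2.
Step 3 — with total size 3, 2 blocks, and largest block 2, the block sizes (in nonincreasing order) are [2, 1].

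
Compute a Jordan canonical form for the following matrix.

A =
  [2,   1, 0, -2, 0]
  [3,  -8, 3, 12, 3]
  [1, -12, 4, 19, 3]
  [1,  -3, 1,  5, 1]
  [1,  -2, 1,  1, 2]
J_3(1) ⊕ J_2(1)

The characteristic polynomial is
  det(x·I − A) = x^5 - 5*x^4 + 10*x^3 - 10*x^2 + 5*x - 1 = (x - 1)^5

Eigenvalues and multiplicities (the geometric multiplicity of λ is n − rank(A − λI), which equals the number of Jordan blocks for λ):
  λ = 1: algebraic multiplicity = 5, geometric multiplicity = 2

Determining the block sizes for each eigenvalue:
  λ = 1: with am = 5 and gm = 2, the partition is not yet determined (e.g. several partitions of 5 into 2 parts exist). Let N = A − (1)·I. Computing rank(N^1) = 3, rank(N^2) = 1, rank(N^3) = 0; the number of blocks of size ≥ j is rank(N^{j−1}) − rank(N^j), giving [2, 2, 1]. So we have 1 block(s) of size 3, 1 block(s) of size 2 → block sizes [3, 2]

Assembling the blocks gives a Jordan form
J =
  [1, 1, 0, 0, 0]
  [0, 1, 1, 0, 0]
  [0, 0, 1, 0, 0]
  [0, 0, 0, 1, 1]
  [0, 0, 0, 0, 1]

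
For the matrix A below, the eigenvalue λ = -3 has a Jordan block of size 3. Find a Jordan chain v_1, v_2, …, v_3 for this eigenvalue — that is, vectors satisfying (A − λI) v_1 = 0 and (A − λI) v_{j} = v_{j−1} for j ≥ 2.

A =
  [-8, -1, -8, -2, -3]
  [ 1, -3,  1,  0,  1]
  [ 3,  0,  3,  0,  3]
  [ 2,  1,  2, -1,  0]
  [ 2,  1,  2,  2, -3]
A Jordan chain for λ = -3 of length 3:
v_1 = (-1, 0, 0, 1, 1)ᵀ
v_2 = (-2, 1, 0, 2, 2)ᵀ
v_3 = (2, 0, -1, 0, 0)ᵀ

Let N = A − (-3)·I. We want v_3 with N^3 v_3 = 0 but N^2 v_3 ≠ 0; then v_{j-1} := N · v_j for j = 3, …, 2.

Pick v_3 = (2, 0, -1, 0, 0)ᵀ.
Then v_2 = N · v_3 = (-2, 1, 0, 2, 2)ᵀ.
Then v_1 = N · v_2 = (-1, 0, 0, 1, 1)ᵀ.

Sanity check: (A − (-3)·I) v_1 = (0, 0, 0, 0, 0)ᵀ = 0. ✓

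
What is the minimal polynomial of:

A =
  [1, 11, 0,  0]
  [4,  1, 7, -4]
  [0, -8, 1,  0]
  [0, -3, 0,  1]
x^3 - 3*x^2 + 3*x - 1

The characteristic polynomial is χ_A(x) = (x - 1)^4, so the eigenvalues are known. The minimal polynomial is
  m_A(x) = Π_λ (x − λ)^{k_λ}
where k_λ is the size of the *largest* Jordan block for λ (equivalently, the smallest k with (A − λI)^k v = 0 for every generalised eigenvector v of λ).

  λ = 1: largest Jordan block has size 3, contributing (x − 1)^3

So m_A(x) = (x - 1)^3 = x^3 - 3*x^2 + 3*x - 1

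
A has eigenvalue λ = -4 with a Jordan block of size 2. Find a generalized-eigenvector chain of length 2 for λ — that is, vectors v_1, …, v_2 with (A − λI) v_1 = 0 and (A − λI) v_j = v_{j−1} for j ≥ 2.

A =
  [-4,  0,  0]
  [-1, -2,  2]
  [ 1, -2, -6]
A Jordan chain for λ = -4 of length 2:
v_1 = (0, -1, 1)ᵀ
v_2 = (1, 0, 0)ᵀ

Let N = A − (-4)·I. We want v_2 with N^2 v_2 = 0 but N^1 v_2 ≠ 0; then v_{j-1} := N · v_j for j = 2, …, 2.

Pick v_2 = (1, 0, 0)ᵀ.
Then v_1 = N · v_2 = (0, -1, 1)ᵀ.

Sanity check: (A − (-4)·I) v_1 = (0, 0, 0)ᵀ = 0. ✓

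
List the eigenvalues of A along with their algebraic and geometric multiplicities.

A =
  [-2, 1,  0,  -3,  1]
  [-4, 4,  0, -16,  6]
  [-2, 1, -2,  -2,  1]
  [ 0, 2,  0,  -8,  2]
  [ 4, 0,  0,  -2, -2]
λ = -2: alg = 5, geom = 3

Step 1 — factor the characteristic polynomial to read off the algebraic multiplicities:
  χ_A(x) = (x + 2)^5

Step 2 — compute geometric multiplicities via the rank-nullity identity g(λ) = n − rank(A − λI):
  rank(A − (-2)·I) = 2, so dim ker(A − (-2)·I) = n − 2 = 3

Summary:
  λ = -2: algebraic multiplicity = 5, geometric multiplicity = 3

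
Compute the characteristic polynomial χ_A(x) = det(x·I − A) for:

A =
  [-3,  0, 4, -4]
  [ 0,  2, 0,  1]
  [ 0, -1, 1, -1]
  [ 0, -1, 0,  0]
x^4 - 6*x^2 + 8*x - 3

Expanding det(x·I − A) (e.g. by cofactor expansion or by noting that A is similar to its Jordan form J, which has the same characteristic polynomial as A) gives
  χ_A(x) = x^4 - 6*x^2 + 8*x - 3
which factors as (x - 1)^3*(x + 3). The eigenvalues (with algebraic multiplicities) are λ = -3 with multiplicity 1, λ = 1 with multiplicity 3.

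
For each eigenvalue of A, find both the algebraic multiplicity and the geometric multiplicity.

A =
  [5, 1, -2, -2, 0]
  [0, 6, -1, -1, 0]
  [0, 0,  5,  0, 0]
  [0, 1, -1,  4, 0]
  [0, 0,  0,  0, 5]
λ = 5: alg = 5, geom = 3

Step 1 — factor the characteristic polynomial to read off the algebraic multiplicities:
  χ_A(x) = (x - 5)^5

Step 2 — compute geometric multiplicities via the rank-nullity identity g(λ) = n − rank(A − λI):
  rank(A − (5)·I) = 2, so dim ker(A − (5)·I) = n − 2 = 3

Summary:
  λ = 5: algebraic multiplicity = 5, geometric multiplicity = 3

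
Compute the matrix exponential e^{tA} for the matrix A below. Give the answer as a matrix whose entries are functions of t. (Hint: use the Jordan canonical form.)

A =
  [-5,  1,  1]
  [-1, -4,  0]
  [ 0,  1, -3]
e^{tA} =
  [-t*exp(-4*t) + exp(-4*t), t*exp(-4*t), t*exp(-4*t)]
  [t^2*exp(-4*t)/2 - t*exp(-4*t), -t^2*exp(-4*t)/2 + exp(-4*t), -t^2*exp(-4*t)/2]
  [-t^2*exp(-4*t)/2, t^2*exp(-4*t)/2 + t*exp(-4*t), t^2*exp(-4*t)/2 + t*exp(-4*t) + exp(-4*t)]

Strategy: write A = P · J · P⁻¹ where J is a Jordan canonical form, so e^{tA} = P · e^{tJ} · P⁻¹, and e^{tJ} can be computed block-by-block.

A has Jordan form
J =
  [-4,  1,  0]
  [ 0, -4,  1]
  [ 0,  0, -4]
(up to reordering of blocks).

Per-block formulas:
  For a 3×3 Jordan block J_3(-4): exp(t · J_3(-4)) = e^(-4t)·(I + t·N + (t^2/2)·N^2), where N is the 3×3 nilpotent shift.

After assembling e^{tJ} and conjugating by P, we get:

e^{tA} =
  [-t*exp(-4*t) + exp(-4*t), t*exp(-4*t), t*exp(-4*t)]
  [t^2*exp(-4*t)/2 - t*exp(-4*t), -t^2*exp(-4*t)/2 + exp(-4*t), -t^2*exp(-4*t)/2]
  [-t^2*exp(-4*t)/2, t^2*exp(-4*t)/2 + t*exp(-4*t), t^2*exp(-4*t)/2 + t*exp(-4*t) + exp(-4*t)]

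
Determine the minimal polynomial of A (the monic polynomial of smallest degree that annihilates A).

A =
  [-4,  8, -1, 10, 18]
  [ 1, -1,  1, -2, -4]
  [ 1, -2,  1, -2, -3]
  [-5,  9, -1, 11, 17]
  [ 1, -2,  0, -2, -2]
x^3 - 3*x^2 + 3*x - 1

The characteristic polynomial is χ_A(x) = (x - 1)^5, so the eigenvalues are known. The minimal polynomial is
  m_A(x) = Π_λ (x − λ)^{k_λ}
where k_λ is the size of the *largest* Jordan block for λ (equivalently, the smallest k with (A − λI)^k v = 0 for every generalised eigenvector v of λ).

  λ = 1: largest Jordan block has size 3, contributing (x − 1)^3

So m_A(x) = (x - 1)^3 = x^3 - 3*x^2 + 3*x - 1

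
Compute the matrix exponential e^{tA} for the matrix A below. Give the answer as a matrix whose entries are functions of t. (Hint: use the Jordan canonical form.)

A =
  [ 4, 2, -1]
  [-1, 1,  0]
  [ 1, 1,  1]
e^{tA} =
  [t^2*exp(2*t)/2 + 2*t*exp(2*t) + exp(2*t), t^2*exp(2*t)/2 + 2*t*exp(2*t), -t^2*exp(2*t)/2 - t*exp(2*t)]
  [-t^2*exp(2*t)/2 - t*exp(2*t), -t^2*exp(2*t)/2 - t*exp(2*t) + exp(2*t), t^2*exp(2*t)/2]
  [t*exp(2*t), t*exp(2*t), -t*exp(2*t) + exp(2*t)]

Strategy: write A = P · J · P⁻¹ where J is a Jordan canonical form, so e^{tA} = P · e^{tJ} · P⁻¹, and e^{tJ} can be computed block-by-block.

A has Jordan form
J =
  [2, 1, 0]
  [0, 2, 1]
  [0, 0, 2]
(up to reordering of blocks).

Per-block formulas:
  For a 3×3 Jordan block J_3(2): exp(t · J_3(2)) = e^(2t)·(I + t·N + (t^2/2)·N^2), where N is the 3×3 nilpotent shift.

After assembling e^{tJ} and conjugating by P, we get:

e^{tA} =
  [t^2*exp(2*t)/2 + 2*t*exp(2*t) + exp(2*t), t^2*exp(2*t)/2 + 2*t*exp(2*t), -t^2*exp(2*t)/2 - t*exp(2*t)]
  [-t^2*exp(2*t)/2 - t*exp(2*t), -t^2*exp(2*t)/2 - t*exp(2*t) + exp(2*t), t^2*exp(2*t)/2]
  [t*exp(2*t), t*exp(2*t), -t*exp(2*t) + exp(2*t)]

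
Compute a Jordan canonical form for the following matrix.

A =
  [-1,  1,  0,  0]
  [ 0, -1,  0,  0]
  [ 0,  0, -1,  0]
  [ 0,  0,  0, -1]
J_2(-1) ⊕ J_1(-1) ⊕ J_1(-1)

The characteristic polynomial is
  det(x·I − A) = x^4 + 4*x^3 + 6*x^2 + 4*x + 1 = (x + 1)^4

Eigenvalues and multiplicities (the geometric multiplicity of λ is n − rank(A − λI), which equals the number of Jordan blocks for λ):
  λ = -1: algebraic multiplicity = 4, geometric multiplicity = 3

Determining the block sizes for each eigenvalue:
  λ = -1: 3 blocks summing to 4 forces exactly one block of size 2 and the rest size 1 → block sizes [2, 1, 1]

Assembling the blocks gives a Jordan form
J =
  [-1,  1,  0,  0]
  [ 0, -1,  0,  0]
  [ 0,  0, -1,  0]
  [ 0,  0,  0, -1]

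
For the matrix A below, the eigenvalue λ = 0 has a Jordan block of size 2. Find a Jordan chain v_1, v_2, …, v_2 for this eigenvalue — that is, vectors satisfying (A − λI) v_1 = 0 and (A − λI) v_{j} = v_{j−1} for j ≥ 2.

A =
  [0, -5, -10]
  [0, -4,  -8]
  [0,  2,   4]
A Jordan chain for λ = 0 of length 2:
v_1 = (-5, -4, 2)ᵀ
v_2 = (0, 1, 0)ᵀ

Let N = A − (0)·I. We want v_2 with N^2 v_2 = 0 but N^1 v_2 ≠ 0; then v_{j-1} := N · v_j for j = 2, …, 2.

Pick v_2 = (0, 1, 0)ᵀ.
Then v_1 = N · v_2 = (-5, -4, 2)ᵀ.

Sanity check: (A − (0)·I) v_1 = (0, 0, 0)ᵀ = 0. ✓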